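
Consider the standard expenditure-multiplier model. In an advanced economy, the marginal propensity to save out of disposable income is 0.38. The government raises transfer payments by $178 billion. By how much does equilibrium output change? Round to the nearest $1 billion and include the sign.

MPC = 1 − MPS = 1 − 0.38 = 0.62.
The transfer change shifts disposable income by +$178 billion, so first-round consumption changes by c·ΔTR = 0.62 × (+$178 billion) = +$110.36 billion.
Expenditure multiplier = 1/(1 − MPC) = 1/(1 − 0.62) = 1/0.38 ≈ 2.632.
The transfer multiplier is c × k ≈ 1.632, so ΔY = k × (c·ΔTR) = (+$110.36 billion) / 0.38 ≈ +$290 billion.

+$290 billion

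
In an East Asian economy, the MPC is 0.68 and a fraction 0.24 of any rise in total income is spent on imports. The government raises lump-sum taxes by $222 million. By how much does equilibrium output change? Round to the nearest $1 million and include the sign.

−$270 million

A lump-sum tax change of +$222 million shifts disposable income by −$222 million; first-round consumption changes by −c × ΔT = −0.68 × (+$222 million) = −$150.96 million.
Expenditure multiplier = 1/(1 − c + m) = 1/(1 − 0.68 + 0.24) = 1/0.56 ≈ 1.786.
The tax multiplier is −c × k ≈ −1.214, so ΔY = k × (−c·ΔT) = (−$150.96 million) / 0.56 ≈ −$270 million.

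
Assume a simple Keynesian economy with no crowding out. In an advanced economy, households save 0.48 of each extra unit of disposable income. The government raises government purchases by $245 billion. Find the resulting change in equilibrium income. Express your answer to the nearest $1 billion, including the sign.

MPC = 1 − MPS = 1 − 0.48 = 0.52.
Expenditure multiplier = 1/(1 − MPC) = 1/(1 − 0.52) = 1/0.48 ≈ 2.083.
ΔY = k × ΔG = (+$245 billion) / 0.48 ≈ +$510 billion.

+$510 billion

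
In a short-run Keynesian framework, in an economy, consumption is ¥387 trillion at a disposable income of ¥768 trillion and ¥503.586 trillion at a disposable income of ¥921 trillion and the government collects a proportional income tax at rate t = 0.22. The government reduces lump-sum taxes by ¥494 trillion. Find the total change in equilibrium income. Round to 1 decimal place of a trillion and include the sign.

+¥928.0 trillion

MPC = ΔC/ΔYd = (503.586 − 387)/(921 − 768) = 116.586/153 = 0.762.
A lump-sum tax change of −¥494 trillion shifts disposable income by +¥494 trillion; first-round consumption changes by −c × ΔT = −0.762 × (−¥494 trillion) = +¥376.428 trillion.
Expenditure multiplier = 1/(1 − c(1−t)) = 1/(1 − 0.762×0.78) = 1/0.40564 ≈ 2.465.
The tax multiplier is −c × k ≈ −1.879, so ΔY = k × (−c·ΔT) = (+¥376.428 trillion) / 0.40564 ≈ +¥928 trillion.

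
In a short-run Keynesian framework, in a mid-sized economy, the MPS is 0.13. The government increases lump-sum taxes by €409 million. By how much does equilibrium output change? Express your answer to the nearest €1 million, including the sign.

−€2,737 million

MPC = 1 − MPS = 1 − 0.13 = 0.87.
A lump-sum tax change of +€409 million shifts disposable income by −€409 million; first-round consumption changes by −c × ΔT = −0.87 × (+€409 million) = −€355.83 million.
Expenditure multiplier = 1/(1 − MPC) = 1/(1 − 0.87) = 1/0.13 ≈ 7.692.
The tax multiplier is −c × k ≈ −6.692, so ΔY = k × (−c·ΔT) = (−€355.83 million) / 0.13 ≈ −€2,737 million.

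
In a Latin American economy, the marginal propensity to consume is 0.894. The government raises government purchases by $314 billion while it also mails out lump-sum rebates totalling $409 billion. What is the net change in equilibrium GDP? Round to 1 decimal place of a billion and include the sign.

Expenditure multiplier = 1/(1 − MPC) = 1/(1 − 0.894) = 1/0.106 ≈ 9.434.
ΔG contributes k·ΔG = (+$314 billion) / 0.106 ≈ +$2,962.3 billion.
ΔT of −$409 billion changes first-round spending by −c·ΔT = +$365.646 billion, contributing k·(−c·ΔT) = (+$365.646 billion) / 0.106 ≈ +$3,449.5 billion.
Net ΔY = k(ΔG − c·ΔT) = (+$679.646 billion) / 0.106 ≈ +$6,411.8 billion.

+$6,411.8 billion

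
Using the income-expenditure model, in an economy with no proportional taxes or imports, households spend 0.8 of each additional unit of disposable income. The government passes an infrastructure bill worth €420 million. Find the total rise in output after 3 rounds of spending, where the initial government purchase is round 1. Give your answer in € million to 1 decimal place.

€1,024.8 million

Round 1 adds ΔG = €420 million; each later round is MPC = 0.8 times the previous.
After 3 rounds: 420 + 336 + 268.8 = ΔG·(1 − c^3)/(1 − c) = 420 × (1 − 0.512)/0.2 = €1,024.8 million.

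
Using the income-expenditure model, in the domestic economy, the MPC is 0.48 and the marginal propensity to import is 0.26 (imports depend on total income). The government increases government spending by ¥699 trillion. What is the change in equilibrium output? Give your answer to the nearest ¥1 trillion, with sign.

+¥896 trillion

Spending multiplier = 1/(1 − c + m) = 1/(1 − 0.48 + 0.26) = 1/0.78 ≈ 1.282.
ΔY = k × ΔG = (+¥699 trillion) / 0.78 ≈ +¥896 trillion.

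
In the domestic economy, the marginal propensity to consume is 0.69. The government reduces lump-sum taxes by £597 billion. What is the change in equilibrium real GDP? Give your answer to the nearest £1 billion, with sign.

A lump-sum tax change of −£597 billion shifts disposable income by +£597 billion; first-round consumption changes by −c × ΔT = −0.69 × (−£597 billion) = +£411.93 billion.
Expenditure multiplier = 1/(1 − MPC) = 1/(1 − 0.69) = 1/0.31 ≈ 3.226.
The tax multiplier is −c × k ≈ −2.226, so ΔY = k × (−c·ΔT) = (+£411.93 billion) / 0.31 ≈ +£1,329 billion.

+£1,329 billion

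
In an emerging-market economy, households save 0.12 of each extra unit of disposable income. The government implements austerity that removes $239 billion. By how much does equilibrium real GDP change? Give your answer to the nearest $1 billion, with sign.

−$1,992 billion

MPC = 1 − MPS = 1 − 0.12 = 0.88.
Government-spending multiplier = 1/(1 − MPC) = 1/(1 − 0.88) = 1/0.12 ≈ 8.333.
ΔY = k × ΔG = (−$239 billion) / 0.12 ≈ −$1,992 billion.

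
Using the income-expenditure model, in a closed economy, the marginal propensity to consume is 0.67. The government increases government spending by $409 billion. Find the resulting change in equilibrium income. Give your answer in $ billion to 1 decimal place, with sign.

+$1,239.4 billion

Expenditure multiplier = 1/(1 − MPC) = 1/(1 − 0.67) = 1/0.33 ≈ 3.03.
ΔY = k × ΔG = (+$409 billion) / 0.33 ≈ +$1,239.4 billion.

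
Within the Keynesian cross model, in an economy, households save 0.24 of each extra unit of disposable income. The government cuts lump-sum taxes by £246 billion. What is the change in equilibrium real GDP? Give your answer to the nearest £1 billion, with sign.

MPC = 1 − MPS = 1 − 0.24 = 0.76.
A lump-sum tax change of −£246 billion shifts disposable income by +£246 billion; first-round consumption changes by −c × ΔT = −0.76 × (−£246 billion) = +£186.96 billion.
Expenditure multiplier = 1/(1 − MPC) = 1/(1 − 0.76) = 1/0.24 ≈ 4.167.
The tax multiplier is −c × k ≈ −3.167, so ΔY = k × (−c·ΔT) = (+£186.96 billion) / 0.24 = +£779 billion.

+£779 billion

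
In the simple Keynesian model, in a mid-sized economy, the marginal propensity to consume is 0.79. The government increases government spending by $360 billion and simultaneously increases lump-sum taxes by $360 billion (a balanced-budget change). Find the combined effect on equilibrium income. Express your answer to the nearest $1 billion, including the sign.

Expenditure multiplier = 1/(1 − MPC) = 1/(1 − 0.79) = 1/0.21 ≈ 4.762.
ΔG contributes k·ΔG = (+$360 billion) / 0.21 ≈ +$1,714.3 billion.
ΔT of +$360 billion changes first-round spending by −c·ΔT = −$284.4 billion, contributing k·(−c·ΔT) = (−$284.4 billion) / 0.21 ≈ −$1,354.3 billion.
With ΔG = ΔT and no other leakages, the balanced-budget multiplier is 1, so ΔY = ΔG = +$360 billion.

+$360 billion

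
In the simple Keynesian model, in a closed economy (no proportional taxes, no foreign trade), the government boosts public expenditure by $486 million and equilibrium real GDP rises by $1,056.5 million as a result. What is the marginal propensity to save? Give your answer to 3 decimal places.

Implied spending multiplier k = ΔY/ΔG = 1,056.5/486 ≈ 2.1739.
Since k = 1/(1 − MPC), MPC = 1 − 1/k = 1 − ΔG/ΔY = 1 − 486/1,056.5 ≈ 0.540.
MPS = 1 − MPC = 0.460.

0.460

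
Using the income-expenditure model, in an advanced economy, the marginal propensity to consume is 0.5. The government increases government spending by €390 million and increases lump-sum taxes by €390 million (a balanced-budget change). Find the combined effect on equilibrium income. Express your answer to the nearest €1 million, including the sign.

Expenditure multiplier = 1/(1 − MPC) = 1/(1 − 0.5) = 1/0.5 = 2.
ΔG contributes k·ΔG = (+€390 million) / 0.5 = +€780 million.
ΔT of +€390 million changes first-round spending by −c·ΔT = −€195 million, contributing k·(−c·ΔT) = (−€195 million) / 0.5 = −€390 million.
With ΔG = ΔT and no other leakages, the balanced-budget multiplier is 1, so ΔY = ΔG = +€390 million.

+€390 million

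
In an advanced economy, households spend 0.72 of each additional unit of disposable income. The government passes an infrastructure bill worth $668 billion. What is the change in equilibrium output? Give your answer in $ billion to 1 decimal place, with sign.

+$2,385.7 billion

Spending multiplier = 1/(1 − MPC) = 1/(1 − 0.72) = 1/0.28 ≈ 3.571.
ΔY = k × ΔG = (+$668 billion) / 0.28 ≈ +$2,385.7 billion.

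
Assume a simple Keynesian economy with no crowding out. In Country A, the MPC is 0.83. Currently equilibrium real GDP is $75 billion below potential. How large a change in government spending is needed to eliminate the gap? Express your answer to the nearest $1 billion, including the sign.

Spending multiplier = 1/(1 − MPC) = 1/(1 − 0.83) = 1/0.17 ≈ 5.882.
Need ΔY = +$75 billion, so ΔG = ΔY/k = (+$75 billion) × 0.17 ≈ +$13 billion.
The government should increase government spending by $13 billion.

+$13 billion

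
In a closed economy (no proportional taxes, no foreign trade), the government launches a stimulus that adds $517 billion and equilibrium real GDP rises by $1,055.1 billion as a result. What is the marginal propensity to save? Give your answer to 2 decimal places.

Implied spending multiplier k = ΔY/ΔG = 1,055.1/517 ≈ 2.0408.
Since k = 1/(1 − MPC), MPC = 1 − 1/k = 1 − ΔG/ΔY = 1 − 517/1,055.1 ≈ 0.51.
MPS = 1 − MPC = 0.49.

0.49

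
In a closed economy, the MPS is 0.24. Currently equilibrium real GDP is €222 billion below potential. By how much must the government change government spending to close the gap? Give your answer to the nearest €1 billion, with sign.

MPC = 1 − MPS = 1 − 0.24 = 0.76.
Spending multiplier = 1/(1 − MPC) = 1/(1 − 0.76) = 1/0.24 ≈ 4.167.
Need ΔY = +€222 billion, so ΔG = ΔY/k = (+€222 billion) × 0.24 ≈ +€53 billion.
The government should increase government spending by €53 billion.

+€53 billion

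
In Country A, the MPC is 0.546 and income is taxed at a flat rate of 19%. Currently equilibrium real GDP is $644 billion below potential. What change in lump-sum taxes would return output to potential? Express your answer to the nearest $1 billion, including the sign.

−$658 billion

Spending multiplier = 1/(1 − c(1−t)) = 1/(1 − 0.546×0.81) = 1/0.55774 ≈ 1.793.
Tax multiplier = −c·k = −0.546/0.55774 ≈ −0.979. Need ΔY = +$644 billion, so ΔT = ΔY/(−c·k) = −(+$644 billion) × 0.55774 / 0.546 ≈ −$658 billion.
The government should cut lump-sum taxes by $658 billion.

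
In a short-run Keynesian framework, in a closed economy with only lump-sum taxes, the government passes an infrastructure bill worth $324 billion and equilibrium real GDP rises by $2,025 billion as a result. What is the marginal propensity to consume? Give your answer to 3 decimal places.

0.840

Implied spending multiplier k = ΔY/ΔG = 2,025/324 = 6.25.
Since k = 1/(1 − MPC), MPC = 1 − 1/k = 1 − ΔG/ΔY = 1 − 324/2,025 = 0.840.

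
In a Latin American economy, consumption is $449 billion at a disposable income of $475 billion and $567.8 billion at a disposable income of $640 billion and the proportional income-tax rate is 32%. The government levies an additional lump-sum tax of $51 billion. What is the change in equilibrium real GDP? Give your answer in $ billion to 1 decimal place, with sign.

MPC = ΔC/ΔYd = (567.8 − 449)/(640 − 475) = 118.8/165 = 0.72.
A lump-sum tax change of +$51 billion shifts disposable income by −$51 billion; first-round consumption changes by −c × ΔT = −0.72 × (+$51 billion) = −$36.72 billion.
Expenditure multiplier = 1/(1 − c(1−t)) = 1/(1 − 0.72×0.68) = 1/0.5104 ≈ 1.959.
The tax multiplier is −c × k ≈ −1.411, so ΔY = k × (−c·ΔT) = (−$36.72 billion) / 0.5104 ≈ −$71.9 billion.

−$71.9 billion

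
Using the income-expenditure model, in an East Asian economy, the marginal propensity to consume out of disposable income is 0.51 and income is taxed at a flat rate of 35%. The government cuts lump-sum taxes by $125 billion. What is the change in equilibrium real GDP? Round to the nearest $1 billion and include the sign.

A lump-sum tax change of −$125 billion shifts disposable income by +$125 billion; first-round consumption changes by −c × ΔT = −0.51 × (−$125 billion) = +$63.75 billion.
Expenditure multiplier = 1/(1 − c(1−t)) = 1/(1 − 0.51×0.65) = 1/0.6685 ≈ 1.496.
The tax multiplier is −c × k ≈ −0.763, so ΔY = k × (−c·ΔT) = (+$63.75 billion) / 0.6685 ≈ +$95 billion.

+$95 billion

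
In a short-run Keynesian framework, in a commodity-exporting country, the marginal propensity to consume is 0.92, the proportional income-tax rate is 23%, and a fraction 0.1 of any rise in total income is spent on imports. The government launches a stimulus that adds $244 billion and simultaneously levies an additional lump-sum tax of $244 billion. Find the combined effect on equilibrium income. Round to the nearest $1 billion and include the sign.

Expenditure multiplier = 1/(1 − c(1−t) + m) = 1/(1 − 0.92×0.77 + 0.1) = 1/0.3916 ≈ 2.554.
ΔG contributes k·ΔG = (+$244 billion) / 0.3916 ≈ +$623.1 billion.
ΔT of +$244 billion changes first-round spending by −c·ΔT = −$224.48 billion, contributing k·(−c·ΔT) = (−$224.48 billion) / 0.3916 ≈ −$573.2 billion.
Net ΔY = k(ΔG − c·ΔT) = (+$19.52 billion) / 0.3916 ≈ +$50 billion.

+$50 billion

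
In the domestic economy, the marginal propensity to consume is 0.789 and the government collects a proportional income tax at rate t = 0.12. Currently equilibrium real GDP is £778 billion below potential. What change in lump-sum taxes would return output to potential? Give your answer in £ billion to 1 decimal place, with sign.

−£301.4 billion

Spending multiplier = 1/(1 − c(1−t)) = 1/(1 − 0.789×0.88) = 1/0.30568 ≈ 3.271.
Tax multiplier = −c·k = −0.789/0.30568 ≈ −2.581. Need ΔY = +£778 billion, so ΔT = ΔY/(−c·k) = −(+£778 billion) × 0.30568 / 0.789 ≈ −£301.4 billion.
The government should cut lump-sum taxes by £301.4 billion.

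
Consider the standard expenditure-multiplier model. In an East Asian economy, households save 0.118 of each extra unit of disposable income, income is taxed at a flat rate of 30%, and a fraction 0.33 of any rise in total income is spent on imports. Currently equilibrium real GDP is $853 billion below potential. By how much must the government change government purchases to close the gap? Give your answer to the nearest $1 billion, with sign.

MPC = 1 − MPS = 1 − 0.118 = 0.882.
Spending multiplier = 1/(1 − c(1−t) + m) = 1/(1 − 0.882×0.7 + 0.33) = 1/0.7126 ≈ 1.403.
Need ΔY = +$853 billion, so ΔG = ΔY/k = (+$853 billion) × 0.7126 ≈ +$608 billion.
The government should increase government purchases by $608 billion.

+$608 billion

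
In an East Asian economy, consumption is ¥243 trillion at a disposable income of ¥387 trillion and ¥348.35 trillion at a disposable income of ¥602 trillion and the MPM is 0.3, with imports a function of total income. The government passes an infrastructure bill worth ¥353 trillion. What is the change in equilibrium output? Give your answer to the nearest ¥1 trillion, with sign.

+¥436 trillion

MPC = ΔC/ΔYd = (348.35 − 243)/(602 − 387) = 105.35/215 = 0.49.
Expenditure multiplier = 1/(1 − c + m) = 1/(1 − 0.49 + 0.3) = 1/0.81 ≈ 1.235.
ΔY = k × ΔG = (+¥353 trillion) / 0.81 ≈ +¥436 trillion.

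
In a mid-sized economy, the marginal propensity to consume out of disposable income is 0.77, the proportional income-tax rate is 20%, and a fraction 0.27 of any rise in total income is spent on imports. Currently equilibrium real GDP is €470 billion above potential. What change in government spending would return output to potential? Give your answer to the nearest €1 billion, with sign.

Spending multiplier = 1/(1 − c(1−t) + m) = 1/(1 − 0.77×0.8 + 0.27) = 1/0.654 ≈ 1.529.
Need ΔY = −€470 billion, so ΔG = ΔY/k = (−€470 billion) × 0.654 ≈ −€307 billion.
The government should cut government spending by €307 billion.

−€307 billion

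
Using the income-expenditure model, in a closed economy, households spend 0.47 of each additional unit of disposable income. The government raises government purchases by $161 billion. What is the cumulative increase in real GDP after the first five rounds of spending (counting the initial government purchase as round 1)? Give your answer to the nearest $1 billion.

$297 billion

Round 1 adds ΔG = $161 billion; each later round is MPC = 0.47 times the previous.
After 5 rounds: 161 + 75.67 + 35.5649 + 16.715503 + 7.85628641 = ΔG·(1 − c^5)/(1 − c) = 161 × (1 − 0.0229345007)/0.53 ≈ $297 billion.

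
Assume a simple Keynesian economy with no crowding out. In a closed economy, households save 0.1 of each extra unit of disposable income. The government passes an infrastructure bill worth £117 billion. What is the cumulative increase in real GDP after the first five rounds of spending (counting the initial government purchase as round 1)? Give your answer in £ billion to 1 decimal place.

£479.1 billion

MPC = 1 − MPS = 1 − 0.1 = 0.9.
Round 1 adds ΔG = £117 billion; each later round is MPC = 0.9 times the previous.
After 5 rounds: 117 + 105.3 + 94.77 + 85.293 + 76.7637 = ΔG·(1 − c^5)/(1 − c) = 117 × (1 − 0.59049)/0.1 ≈ £479.1 billion.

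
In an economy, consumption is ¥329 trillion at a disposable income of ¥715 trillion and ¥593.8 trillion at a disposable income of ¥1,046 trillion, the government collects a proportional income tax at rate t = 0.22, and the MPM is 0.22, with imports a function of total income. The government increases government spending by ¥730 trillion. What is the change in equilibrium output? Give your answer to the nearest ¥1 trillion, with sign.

MPC = ΔC/ΔYd = (593.8 − 329)/(1,046 − 715) = 264.8/331 = 0.8.
Expenditure multiplier = 1/(1 − c(1−t) + m) = 1/(1 − 0.8×0.78 + 0.22) = 1/0.596 ≈ 1.678.
ΔY = k × ΔG = (+¥730 trillion) / 0.596 ≈ +¥1,225 trillion.

+¥1,225 trillion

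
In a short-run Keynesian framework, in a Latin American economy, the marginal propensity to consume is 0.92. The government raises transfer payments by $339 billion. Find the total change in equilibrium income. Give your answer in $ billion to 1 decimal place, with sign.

+$3,898.5 billion

The transfer change shifts disposable income by +$339 billion, so first-round consumption changes by c·ΔTR = 0.92 × (+$339 billion) = +$311.88 billion.
Expenditure multiplier = 1/(1 − MPC) = 1/(1 − 0.92) = 1/0.08 = 12.5.
The transfer multiplier is c × k = 11.5, so ΔY = k × (c·ΔTR) = (+$311.88 billion) / 0.08 = +$3,898.5 billion.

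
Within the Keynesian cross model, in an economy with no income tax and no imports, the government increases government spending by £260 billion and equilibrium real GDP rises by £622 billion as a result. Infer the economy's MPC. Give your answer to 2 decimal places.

0.58

Implied spending multiplier k = ΔY/ΔG = 622/260 ≈ 2.3923.
Since k = 1/(1 − MPC), MPC = 1 − 1/k = 1 − ΔG/ΔY = 1 − 260/622 ≈ 0.58.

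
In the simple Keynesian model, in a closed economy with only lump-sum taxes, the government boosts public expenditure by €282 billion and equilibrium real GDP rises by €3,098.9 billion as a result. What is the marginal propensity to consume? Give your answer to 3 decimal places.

0.909

Implied spending multiplier k = ΔY/ΔG = 3,098.9/282 ≈ 10.989.
Since k = 1/(1 − MPC), MPC = 1 − 1/k = 1 − ΔG/ΔY = 1 − 282/3,098.9 ≈ 0.909.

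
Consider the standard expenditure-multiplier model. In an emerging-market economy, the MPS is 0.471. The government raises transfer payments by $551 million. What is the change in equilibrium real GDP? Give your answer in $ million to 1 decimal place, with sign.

+$618.9 million

MPC = 1 − MPS = 1 − 0.471 = 0.529.
The transfer change shifts disposable income by +$551 million, so first-round consumption changes by c·ΔTR = 0.529 × (+$551 million) = +$291.479 million.
Expenditure multiplier = 1/(1 − MPC) = 1/(1 − 0.529) = 1/0.471 ≈ 2.123.
The transfer multiplier is c × k ≈ 1.123, so ΔY = k × (c·ΔTR) = (+$291.479 million) / 0.471 ≈ +$618.9 million.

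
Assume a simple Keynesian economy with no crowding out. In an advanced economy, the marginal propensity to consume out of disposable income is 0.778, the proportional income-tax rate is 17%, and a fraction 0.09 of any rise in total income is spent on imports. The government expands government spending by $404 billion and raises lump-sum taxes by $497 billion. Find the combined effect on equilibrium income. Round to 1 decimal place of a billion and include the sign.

+$39.0 billion

Expenditure multiplier = 1/(1 − c(1−t) + m) = 1/(1 − 0.778×0.83 + 0.09) = 1/0.44426 ≈ 2.251.
ΔG contributes k·ΔG = (+$404 billion) / 0.44426 ≈ +$909.4 billion.
ΔT of +$497 billion changes first-round spending by −c·ΔT = −$386.666 billion, contributing k·(−c·ΔT) = (−$386.666 billion) / 0.44426 ≈ −$870.4 billion.
Net ΔY = k(ΔG − c·ΔT) = (+$17.334 billion) / 0.44426 ≈ +$39 billion.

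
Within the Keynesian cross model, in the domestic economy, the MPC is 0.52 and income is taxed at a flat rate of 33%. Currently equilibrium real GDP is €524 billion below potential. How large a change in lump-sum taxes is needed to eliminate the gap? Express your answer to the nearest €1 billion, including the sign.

−€657 billion

Spending multiplier = 1/(1 − c(1−t)) = 1/(1 − 0.52×0.67) = 1/0.6516 ≈ 1.535.
Tax multiplier = −c·k = −0.52/0.6516 ≈ −0.798. Need ΔY = +€524 billion, so ΔT = ΔY/(−c·k) = −(+€524 billion) × 0.6516 / 0.52 ≈ −€657 billion.
The government should cut lump-sum taxes by €657 billion.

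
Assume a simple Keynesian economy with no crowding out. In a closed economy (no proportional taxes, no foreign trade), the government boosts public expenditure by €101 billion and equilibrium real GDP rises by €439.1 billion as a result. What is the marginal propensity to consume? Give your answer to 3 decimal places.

Implied spending multiplier k = ΔY/ΔG = 439.1/101 ≈ 4.3475.
Since k = 1/(1 − MPC), MPC = 1 − 1/k = 1 − ΔG/ΔY = 1 − 101/439.1 ≈ 0.770.

0.770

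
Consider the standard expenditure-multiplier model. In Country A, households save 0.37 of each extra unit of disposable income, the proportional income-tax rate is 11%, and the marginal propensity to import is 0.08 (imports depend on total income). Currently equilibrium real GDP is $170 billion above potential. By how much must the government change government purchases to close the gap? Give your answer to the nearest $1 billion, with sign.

−$88 billion

MPC = 1 − MPS = 1 − 0.37 = 0.63.
Spending multiplier = 1/(1 − c(1−t) + m) = 1/(1 − 0.63×0.89 + 0.08) = 1/0.5193 ≈ 1.926.
Need ΔY = −$170 billion, so ΔG = ΔY/k = (−$170 billion) × 0.5193 ≈ −$88 billion.
The government should cut government purchases by $88 billion.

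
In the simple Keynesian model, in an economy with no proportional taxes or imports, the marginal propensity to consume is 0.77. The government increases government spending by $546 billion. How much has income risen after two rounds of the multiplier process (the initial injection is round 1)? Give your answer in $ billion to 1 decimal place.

Round 1 adds ΔG = $546 billion; each later round is MPC = 0.77 times the previous.
After 2 rounds: 546 + 420.42 = ΔG·(1 − c^2)/(1 − c) = 546 × (1 − 0.5929)/0.23 ≈ $966.4 billion.

$966.4 billion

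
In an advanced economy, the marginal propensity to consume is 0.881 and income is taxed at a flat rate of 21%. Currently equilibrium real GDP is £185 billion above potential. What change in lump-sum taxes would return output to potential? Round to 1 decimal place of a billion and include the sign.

+£63.8 billion

Spending multiplier = 1/(1 − c(1−t)) = 1/(1 − 0.881×0.79) = 1/0.30401 ≈ 3.289.
Tax multiplier = −c·k = −0.881/0.30401 ≈ −2.898. Need ΔY = −£185 billion, so ΔT = ΔY/(−c·k) = −(−£185 billion) × 0.30401 / 0.881 ≈ +£63.8 billion.
The government should raise lump-sum taxes by £63.8 billion.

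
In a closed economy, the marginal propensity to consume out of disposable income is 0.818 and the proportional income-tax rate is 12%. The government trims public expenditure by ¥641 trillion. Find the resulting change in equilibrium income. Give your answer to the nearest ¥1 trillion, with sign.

−¥2,288 trillion

Spending multiplier = 1/(1 − c(1−t)) = 1/(1 − 0.818×0.88) = 1/0.28016 ≈ 3.569.
ΔY = k × ΔG = (−¥641 trillion) / 0.28016 ≈ −¥2,288 trillion.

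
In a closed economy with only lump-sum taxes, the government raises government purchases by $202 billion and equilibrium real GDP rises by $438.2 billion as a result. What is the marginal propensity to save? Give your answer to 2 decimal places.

0.46

Implied spending multiplier k = ΔY/ΔG = 438.2/202 ≈ 2.1693.
Since k = 1/(1 − MPC), MPC = 1 − 1/k = 1 − ΔG/ΔY = 1 − 202/438.2 ≈ 0.54.
MPS = 1 − MPC = 0.46.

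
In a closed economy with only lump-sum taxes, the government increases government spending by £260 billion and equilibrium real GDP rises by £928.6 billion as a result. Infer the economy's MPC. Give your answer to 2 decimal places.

Implied spending multiplier k = ΔY/ΔG = 928.6/260 ≈ 3.5715.
Since k = 1/(1 − MPC), MPC = 1 − 1/k = 1 − ΔG/ΔY = 1 − 260/928.6 ≈ 0.72.

0.72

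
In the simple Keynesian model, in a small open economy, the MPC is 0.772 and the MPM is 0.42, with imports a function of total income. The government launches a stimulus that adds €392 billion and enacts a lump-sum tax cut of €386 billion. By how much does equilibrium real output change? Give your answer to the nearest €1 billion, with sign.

Expenditure multiplier = 1/(1 − c + m) = 1/(1 − 0.772 + 0.42) = 1/0.648 ≈ 1.543.
ΔG contributes k·ΔG = (+€392 billion) / 0.648 ≈ +€604.9 billion.
ΔT of −€386 billion changes first-round spending by −c·ΔT = +€297.992 billion, contributing k·(−c·ΔT) = (+€297.992 billion) / 0.648 ≈ +€459.9 billion.
Net ΔY = k(ΔG − c·ΔT) = (+€689.992 billion) / 0.648 ≈ +€1,065 billion.

+€1,065 billion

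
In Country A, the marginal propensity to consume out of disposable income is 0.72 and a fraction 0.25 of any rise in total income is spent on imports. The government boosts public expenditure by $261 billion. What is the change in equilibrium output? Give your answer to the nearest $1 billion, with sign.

Spending multiplier = 1/(1 − c + m) = 1/(1 − 0.72 + 0.25) = 1/0.53 ≈ 1.887.
ΔY = k × ΔG = (+$261 billion) / 0.53 ≈ +$492 billion.

+$492 billion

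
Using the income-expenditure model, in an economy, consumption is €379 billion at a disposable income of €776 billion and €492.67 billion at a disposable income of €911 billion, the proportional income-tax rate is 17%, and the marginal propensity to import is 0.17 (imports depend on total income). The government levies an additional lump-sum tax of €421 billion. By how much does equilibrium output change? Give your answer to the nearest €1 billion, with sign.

MPC = ΔC/ΔYd = (492.67 − 379)/(911 − 776) = 113.67/135 = 0.842.
A lump-sum tax change of +€421 billion shifts disposable income by −€421 billion; first-round consumption changes by −c × ΔT = −0.842 × (+€421 billion) = −€354.482 billion.
Expenditure multiplier = 1/(1 − c(1−t) + m) = 1/(1 − 0.842×0.83 + 0.17) = 1/0.47114 ≈ 2.123.
The tax multiplier is −c × k ≈ −1.787, so ΔY = k × (−c·ΔT) = (−€354.482 billion) / 0.47114 ≈ −€752 billion.

−€752 billion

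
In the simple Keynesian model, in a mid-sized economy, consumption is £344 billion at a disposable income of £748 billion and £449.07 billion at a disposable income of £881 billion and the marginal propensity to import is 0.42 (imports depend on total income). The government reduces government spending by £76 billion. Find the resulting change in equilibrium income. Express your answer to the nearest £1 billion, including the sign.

MPC = ΔC/ΔYd = (449.07 − 344)/(881 − 748) = 105.07/133 = 0.79.
Government-spending multiplier = 1/(1 − c + m) = 1/(1 − 0.79 + 0.42) = 1/0.63 ≈ 1.587.
ΔY = k × ΔG = (−£76 billion) / 0.63 ≈ −£121 billion.

−£121 billion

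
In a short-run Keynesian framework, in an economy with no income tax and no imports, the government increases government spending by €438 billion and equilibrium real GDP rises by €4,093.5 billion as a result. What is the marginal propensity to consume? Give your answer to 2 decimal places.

0.89

Implied spending multiplier k = ΔY/ΔG = 4,093.5/438 ≈ 9.3459.
Since k = 1/(1 − MPC), MPC = 1 − 1/k = 1 − ΔG/ΔY = 1 − 438/4,093.5 ≈ 0.89.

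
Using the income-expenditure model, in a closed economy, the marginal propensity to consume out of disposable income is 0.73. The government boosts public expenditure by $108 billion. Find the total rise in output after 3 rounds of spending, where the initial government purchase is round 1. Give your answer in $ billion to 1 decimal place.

$244.4 billion

Round 1 adds ΔG = $108 billion; each later round is MPC = 0.73 times the previous.
After 3 rounds: 108 + 78.84 + 57.5532 = ΔG·(1 − c^3)/(1 − c) = 108 × (1 − 0.389017)/0.27 ≈ $244.4 billion.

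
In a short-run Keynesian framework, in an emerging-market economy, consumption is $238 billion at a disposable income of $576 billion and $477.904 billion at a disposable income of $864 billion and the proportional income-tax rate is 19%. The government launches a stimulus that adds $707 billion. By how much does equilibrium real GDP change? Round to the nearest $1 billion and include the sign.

+$2,174 billion

MPC = ΔC/ΔYd = (477.904 − 238)/(864 − 576) = 239.904/288 = 0.833.
Government-spending multiplier = 1/(1 − c(1−t)) = 1/(1 − 0.833×0.81) = 1/0.32527 ≈ 3.074.
ΔY = k × ΔG = (+$707 billion) / 0.32527 ≈ +$2,174 billion.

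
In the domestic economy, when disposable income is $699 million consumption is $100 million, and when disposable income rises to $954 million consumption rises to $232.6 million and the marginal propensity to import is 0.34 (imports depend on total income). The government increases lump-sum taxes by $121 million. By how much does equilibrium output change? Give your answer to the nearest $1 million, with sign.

MPC = ΔC/ΔYd = (232.6 − 100)/(954 − 699) = 132.6/255 = 0.52.
A lump-sum tax change of +$121 million shifts disposable income by −$121 million; first-round consumption changes by −c × ΔT = −0.52 × (+$121 million) = −$62.92 million.
Expenditure multiplier = 1/(1 − c + m) = 1/(1 − 0.52 + 0.34) = 1/0.82 ≈ 1.22.
The tax multiplier is −c × k ≈ −0.634, so ΔY = k × (−c·ΔT) = (−$62.92 million) / 0.82 ≈ −$77 million.

−$77 million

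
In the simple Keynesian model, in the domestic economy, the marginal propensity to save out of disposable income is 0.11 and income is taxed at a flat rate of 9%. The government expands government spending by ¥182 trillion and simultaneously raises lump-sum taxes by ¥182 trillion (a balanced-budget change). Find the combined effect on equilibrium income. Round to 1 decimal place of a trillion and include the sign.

MPC = 1 − MPS = 1 − 0.11 = 0.89.
Expenditure multiplier = 1/(1 − c(1−t)) = 1/(1 − 0.89×0.91) = 1/0.1901 ≈ 5.26.
ΔG contributes k·ΔG = (+¥182 trillion) / 0.1901 ≈ +¥957.4 trillion.
ΔT of +¥182 trillion changes first-round spending by −c·ΔT = −¥161.98 trillion, contributing k·(−c·ΔT) = (−¥161.98 trillion) / 0.1901 ≈ −¥852.1 trillion.
Net ΔY = k(ΔG − c·ΔT) = (+¥20.02 trillion) / 0.1901 ≈ +¥105.3 trillion.

+¥105.3 trillion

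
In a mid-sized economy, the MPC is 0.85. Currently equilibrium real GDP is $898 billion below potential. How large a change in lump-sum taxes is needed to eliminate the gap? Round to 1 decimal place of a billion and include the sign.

−$158.5 billion

Spending multiplier = 1/(1 − MPC) = 1/(1 − 0.85) = 1/0.15 ≈ 6.667.
Tax multiplier = −c·k = −0.85/0.15 ≈ −5.667. Need ΔY = +$898 billion, so ΔT = ΔY/(−c·k) = −(+$898 billion) × 0.15 / 0.85 ≈ −$158.5 billion.
The government should cut lump-sum taxes by $158.5 billion.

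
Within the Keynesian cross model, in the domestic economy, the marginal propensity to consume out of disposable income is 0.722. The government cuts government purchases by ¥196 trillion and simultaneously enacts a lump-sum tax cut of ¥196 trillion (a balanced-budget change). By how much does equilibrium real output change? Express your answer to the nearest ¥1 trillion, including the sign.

−¥196 trillion

Expenditure multiplier = 1/(1 − MPC) = 1/(1 − 0.722) = 1/0.278 ≈ 3.597.
ΔG contributes k·ΔG = (−¥196 trillion) / 0.278 ≈ −¥705 trillion.
ΔT of −¥196 trillion changes first-round spending by −c·ΔT = +¥141.512 trillion, contributing k·(−c·ΔT) = (+¥141.512 trillion) / 0.278 ≈ +¥509 trillion.
With ΔG = ΔT and no other leakages, the balanced-budget multiplier is 1, so ΔY = ΔG = −¥196 trillion.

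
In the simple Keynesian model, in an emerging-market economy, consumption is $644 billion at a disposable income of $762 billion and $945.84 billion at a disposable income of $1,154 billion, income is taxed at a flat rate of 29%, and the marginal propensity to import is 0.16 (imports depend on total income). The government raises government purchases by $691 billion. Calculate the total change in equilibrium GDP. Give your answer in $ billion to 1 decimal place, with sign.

MPC = ΔC/ΔYd = (945.84 − 644)/(1,154 − 762) = 301.84/392 = 0.77.
Government-spending multiplier = 1/(1 − c(1−t) + m) = 1/(1 − 0.77×0.71 + 0.16) = 1/0.6133 ≈ 1.631.
ΔY = k × ΔG = (+$691 billion) / 0.6133 ≈ +$1,126.7 billion.

+$1,126.7 billion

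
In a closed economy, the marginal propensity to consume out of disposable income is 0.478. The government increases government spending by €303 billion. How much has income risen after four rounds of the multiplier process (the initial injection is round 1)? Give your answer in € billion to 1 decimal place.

Round 1 adds ΔG = €303 billion; each later round is MPC = 0.478 times the previous.
After 4 rounds: 303 + 144.834 + 69.230652 + 33.092251656 = ΔG·(1 − c^4)/(1 − c) = 303 × (1 − 0.052204938256)/0.522 ≈ €550.2 billion.

€550.2 billion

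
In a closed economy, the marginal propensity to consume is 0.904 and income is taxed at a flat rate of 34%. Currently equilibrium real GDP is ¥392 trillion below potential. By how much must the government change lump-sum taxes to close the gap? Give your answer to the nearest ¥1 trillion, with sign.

−¥175 trillion

Spending multiplier = 1/(1 − c(1−t)) = 1/(1 − 0.904×0.66) = 1/0.40336 ≈ 2.479.
Tax multiplier = −c·k = −0.904/0.40336 ≈ −2.241. Need ΔY = +¥392 trillion, so ΔT = ΔY/(−c·k) = −(+¥392 trillion) × 0.40336 / 0.904 ≈ −¥175 trillion.
The government should cut lump-sum taxes by ¥175 trillion.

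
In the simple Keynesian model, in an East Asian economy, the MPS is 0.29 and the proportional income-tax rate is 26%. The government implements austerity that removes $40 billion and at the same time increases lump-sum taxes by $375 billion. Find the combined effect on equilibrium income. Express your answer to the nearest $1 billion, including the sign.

−$645 billion

MPC = 1 − MPS = 1 − 0.29 = 0.71.
Expenditure multiplier = 1/(1 − c(1−t)) = 1/(1 − 0.71×0.74) = 1/0.4746 ≈ 2.107.
ΔG contributes k·ΔG = (−$40 billion) / 0.4746 ≈ −$84.3 billion.
ΔT of +$375 billion changes first-round spending by −c·ΔT = −$266.25 billion, contributing k·(−c·ΔT) = (−$266.25 billion) / 0.4746 ≈ −$561 billion.
Net ΔY = k(ΔG − c·ΔT) = (−$306.25 billion) / 0.4746 ≈ −$645 billion.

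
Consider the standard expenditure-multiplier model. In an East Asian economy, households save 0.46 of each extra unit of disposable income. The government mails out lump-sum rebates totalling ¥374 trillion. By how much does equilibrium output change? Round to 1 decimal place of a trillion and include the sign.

+¥439.0 trillion

MPC = 1 − MPS = 1 − 0.46 = 0.54.
A lump-sum tax change of −¥374 trillion shifts disposable income by +¥374 trillion; first-round consumption changes by −c × ΔT = −0.54 × (−¥374 trillion) = +¥201.96 trillion.
Expenditure multiplier = 1/(1 − MPC) = 1/(1 − 0.54) = 1/0.46 ≈ 2.174.
The tax multiplier is −c × k ≈ −1.174, so ΔY = k × (−c·ΔT) = (+¥201.96 trillion) / 0.46 ≈ +¥439 trillion.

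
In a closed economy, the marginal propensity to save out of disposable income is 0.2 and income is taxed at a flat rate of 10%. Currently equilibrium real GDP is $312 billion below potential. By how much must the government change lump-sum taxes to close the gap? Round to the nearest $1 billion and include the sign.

−$109 billion

MPC = 1 − MPS = 1 − 0.2 = 0.8.
Spending multiplier = 1/(1 − c(1−t)) = 1/(1 − 0.8×0.9) = 1/0.28 ≈ 3.571.
Tax multiplier = −c·k = −0.8/0.28 ≈ −2.857. Need ΔY = +$312 billion, so ΔT = ΔY/(−c·k) = −(+$312 billion) × 0.28 / 0.8 ≈ −$109 billion.
The government should cut lump-sum taxes by $109 billion.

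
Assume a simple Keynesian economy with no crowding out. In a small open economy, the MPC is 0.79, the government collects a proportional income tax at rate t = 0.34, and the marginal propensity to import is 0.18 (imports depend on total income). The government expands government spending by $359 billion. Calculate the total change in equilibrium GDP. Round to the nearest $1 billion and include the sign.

Government-spending multiplier = 1/(1 − c(1−t) + m) = 1/(1 − 0.79×0.66 + 0.18) = 1/0.6586 ≈ 1.518.
ΔY = k × ΔG = (+$359 billion) / 0.6586 ≈ +$545 billion.

+$545 billion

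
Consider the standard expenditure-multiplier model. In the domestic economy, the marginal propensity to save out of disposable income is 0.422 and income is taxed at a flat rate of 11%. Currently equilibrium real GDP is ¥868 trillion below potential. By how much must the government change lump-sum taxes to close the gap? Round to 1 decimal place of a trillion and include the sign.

−¥729.2 trillion

MPC = 1 − MPS = 1 − 0.422 = 0.578.
Spending multiplier = 1/(1 − c(1−t)) = 1/(1 − 0.578×0.89) = 1/0.48558 ≈ 2.059.
Tax multiplier = −c·k = −0.578/0.48558 ≈ −1.19. Need ΔY = +¥868 trillion, so ΔT = ΔY/(−c·k) = −(+¥868 trillion) × 0.48558 / 0.578 ≈ −¥729.2 trillion.
The government should cut lump-sum taxes by ¥729.2 trillion.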